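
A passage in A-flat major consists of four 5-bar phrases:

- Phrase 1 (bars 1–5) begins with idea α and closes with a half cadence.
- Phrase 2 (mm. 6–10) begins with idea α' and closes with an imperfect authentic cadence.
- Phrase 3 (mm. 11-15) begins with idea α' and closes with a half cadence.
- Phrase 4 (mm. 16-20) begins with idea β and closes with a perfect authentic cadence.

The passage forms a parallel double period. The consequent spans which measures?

In a double period the four phrases pair into a large antecedent (phrases 1–2, ending imperfect authentic cadence) and a large consequent (phrases 3–4, ending perfect authentic cadence). The consequent spans mm. 11–20.

measures 11–20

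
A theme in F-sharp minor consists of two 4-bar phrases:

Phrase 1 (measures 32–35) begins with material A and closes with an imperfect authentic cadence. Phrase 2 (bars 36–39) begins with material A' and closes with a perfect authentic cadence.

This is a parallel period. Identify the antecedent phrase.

The phrase ending with the weaker cadence (imperfect authentic cadence) is the antecedent; the one ending more conclusively (perfect authentic cadence) is the consequent. The antecedent is phrase 1.

phrase 1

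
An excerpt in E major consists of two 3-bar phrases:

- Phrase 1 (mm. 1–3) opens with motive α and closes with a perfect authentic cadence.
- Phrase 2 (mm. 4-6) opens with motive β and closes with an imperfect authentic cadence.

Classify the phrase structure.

The second phrase closes with an imperfect authentic cadence, which is not stronger than the first phrase's perfect authentic cadence; without a weak→strong cadential pair there is no antecedent–consequent relationship, so this is a phrase group rather than a period.

phrase group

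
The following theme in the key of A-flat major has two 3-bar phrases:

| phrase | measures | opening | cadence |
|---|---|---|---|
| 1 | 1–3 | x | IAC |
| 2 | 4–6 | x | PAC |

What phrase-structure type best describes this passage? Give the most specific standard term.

parallel period

Phrase 1 ends with an imperfect authentic cadence (weaker) and phrase 2 with a perfect authentic cadence (stronger): antecedent + consequent = a period.
The two phrases open with the same material (x / x), so the period is parallel.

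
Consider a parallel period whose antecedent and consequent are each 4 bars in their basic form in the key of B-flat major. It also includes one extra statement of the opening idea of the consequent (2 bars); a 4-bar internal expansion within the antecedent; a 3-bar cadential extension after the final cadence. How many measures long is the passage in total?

17 measures

Basic parallel period: 4 + 4 = 8 bars.
8 (basic form) + 2 (extra statement) + 4 (internal expansion) + 3 (cadential extension) = 17.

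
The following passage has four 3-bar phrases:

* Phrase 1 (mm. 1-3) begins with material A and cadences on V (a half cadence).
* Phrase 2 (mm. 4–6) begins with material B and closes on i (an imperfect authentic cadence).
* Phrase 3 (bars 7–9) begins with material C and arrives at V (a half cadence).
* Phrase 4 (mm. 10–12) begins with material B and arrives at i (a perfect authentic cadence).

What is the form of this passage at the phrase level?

contrasting double period

Four phrases in two halves: the first half (mm. 1–6) ends with an imperfect authentic cadence, the second (bars 7–12) with a perfect authentic cadence — a large antecedent–consequent pair, i.e. a double period.
Phrase 3 begins with different material from phrase 1, making it contrasting.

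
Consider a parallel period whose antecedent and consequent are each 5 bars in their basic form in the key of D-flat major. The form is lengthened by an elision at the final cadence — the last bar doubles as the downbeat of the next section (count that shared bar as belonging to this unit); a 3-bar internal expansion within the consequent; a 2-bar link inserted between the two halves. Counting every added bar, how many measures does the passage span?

15 measures

Basic parallel period: 5 + 5 = 10 bars.
10 (basic form) + 3 (internal expansion) + 2 (link) = 15.
The elision shares a bar with the next section but does not change this unit's count.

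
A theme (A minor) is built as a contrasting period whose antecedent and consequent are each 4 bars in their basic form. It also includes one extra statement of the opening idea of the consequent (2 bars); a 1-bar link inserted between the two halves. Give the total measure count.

Basic contrasting period: 4 + 4 = 8 bars.
8 (basic form) + 2 (extra statement) + 1 (link) = 11.

11 measures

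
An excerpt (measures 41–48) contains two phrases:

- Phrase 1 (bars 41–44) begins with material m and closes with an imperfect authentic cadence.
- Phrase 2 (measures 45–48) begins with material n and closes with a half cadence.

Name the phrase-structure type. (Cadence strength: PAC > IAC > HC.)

phrase group

The second phrase closes with a half cadence, which is not stronger than the first phrase's imperfect authentic cadence; without a weak→strong cadential pair there is no antecedent–consequent relationship, so this is a phrase group rather than a period.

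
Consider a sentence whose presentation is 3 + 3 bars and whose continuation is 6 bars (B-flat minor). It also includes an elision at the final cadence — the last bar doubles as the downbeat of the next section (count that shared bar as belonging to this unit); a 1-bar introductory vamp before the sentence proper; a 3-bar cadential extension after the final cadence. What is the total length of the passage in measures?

16 measures

Basic sentence: 3 + 3 + 6 = 12 bars.
12 (basic form) + 1 (introduction) + 3 (cadential extension) = 16.
The elision shares a bar with the next section but does not change this unit's count.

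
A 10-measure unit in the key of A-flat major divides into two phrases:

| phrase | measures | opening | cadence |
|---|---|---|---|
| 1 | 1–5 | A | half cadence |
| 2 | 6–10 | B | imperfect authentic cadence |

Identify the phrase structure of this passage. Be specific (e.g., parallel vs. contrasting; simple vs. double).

Phrase 1 ends with a half cadence (weaker) and phrase 2 with an imperfect authentic cadence (stronger): antecedent + consequent = a period.
The two phrases open with different material (A / B), so the period is contrasting.

contrasting period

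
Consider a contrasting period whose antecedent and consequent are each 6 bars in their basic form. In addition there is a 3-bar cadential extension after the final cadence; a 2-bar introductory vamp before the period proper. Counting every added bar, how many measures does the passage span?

Basic contrasting period: 6 + 6 = 12 bars.
12 (basic form) + 3 (cadential extension) + 2 (introduction) = 17.

17 measures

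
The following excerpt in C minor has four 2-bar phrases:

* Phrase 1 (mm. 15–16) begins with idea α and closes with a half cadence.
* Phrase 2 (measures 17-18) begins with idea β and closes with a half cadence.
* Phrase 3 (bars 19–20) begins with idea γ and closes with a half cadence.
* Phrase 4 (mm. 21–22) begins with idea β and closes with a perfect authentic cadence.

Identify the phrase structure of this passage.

Four phrases in two halves: the first half (measures 15–18) ends with a half cadence, the second (mm. 19-22) with a perfect authentic cadence — a large antecedent–consequent pair, i.e. a double period.
Phrase 3 begins with different material from phrase 1, making it contrasting.

contrasting double period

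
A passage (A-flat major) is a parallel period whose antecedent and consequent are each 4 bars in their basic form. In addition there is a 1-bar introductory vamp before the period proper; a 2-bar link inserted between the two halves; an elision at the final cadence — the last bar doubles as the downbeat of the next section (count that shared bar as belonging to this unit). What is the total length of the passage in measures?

Basic parallel period: 4 + 4 = 8 bars.
8 (basic form) + 1 (introduction) + 2 (link) = 11.
The elision shares a bar with the next section but does not change this unit's count.

11 measures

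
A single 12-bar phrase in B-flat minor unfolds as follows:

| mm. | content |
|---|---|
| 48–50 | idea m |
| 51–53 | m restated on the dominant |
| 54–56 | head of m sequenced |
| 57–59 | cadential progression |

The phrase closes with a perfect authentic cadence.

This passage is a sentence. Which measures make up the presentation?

measures 48–53

The presentation of a sentence is the basic idea (mm. 48-50) plus its repetition (mm. 51–53); the presentation is therefore measures 48–53.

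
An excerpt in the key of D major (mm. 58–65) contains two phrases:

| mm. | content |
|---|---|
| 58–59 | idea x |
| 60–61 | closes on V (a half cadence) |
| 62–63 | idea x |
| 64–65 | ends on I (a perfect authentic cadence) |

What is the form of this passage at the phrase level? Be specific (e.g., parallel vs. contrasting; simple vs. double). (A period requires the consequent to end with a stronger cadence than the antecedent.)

Phrase 1 ends with a half cadence (weaker) and phrase 2 with a perfect authentic cadence (stronger): antecedent + consequent = a period.
The two phrases open with the same material (x / x), so the period is parallel.

parallel period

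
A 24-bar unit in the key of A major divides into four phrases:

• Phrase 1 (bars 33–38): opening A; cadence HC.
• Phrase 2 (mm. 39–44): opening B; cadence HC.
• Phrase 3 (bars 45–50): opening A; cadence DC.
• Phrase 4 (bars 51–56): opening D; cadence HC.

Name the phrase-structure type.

Phrase 4 ends with a half cadence, no stronger than phrase 2's half cadence, so the four phrases do not form a double period; nor do phrases 3–4 duplicate 1–2, so it is not a repeated period. With no phrase reaching a conclusive cadence, the passage is a phrase group.

phrase group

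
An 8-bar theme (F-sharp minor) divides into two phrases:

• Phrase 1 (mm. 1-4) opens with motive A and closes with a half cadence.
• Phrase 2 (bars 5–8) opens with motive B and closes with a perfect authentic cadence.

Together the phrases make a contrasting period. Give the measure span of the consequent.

measures 5–8

The phrase ending with the weaker cadence (half cadence) is the antecedent; the one ending more conclusively (perfect authentic cadence) is the consequent. The consequent is measures 5–8.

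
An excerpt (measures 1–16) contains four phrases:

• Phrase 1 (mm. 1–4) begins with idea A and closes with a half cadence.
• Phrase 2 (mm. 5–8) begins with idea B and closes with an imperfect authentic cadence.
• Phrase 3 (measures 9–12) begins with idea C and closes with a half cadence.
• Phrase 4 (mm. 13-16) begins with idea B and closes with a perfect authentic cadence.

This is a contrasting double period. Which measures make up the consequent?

In a double period the first pair of phrases (ending imperfect authentic cadence) is the large antecedent and the second pair (ending perfect authentic cadence) is the large consequent; the consequent is measures 9–16.

measures 9–16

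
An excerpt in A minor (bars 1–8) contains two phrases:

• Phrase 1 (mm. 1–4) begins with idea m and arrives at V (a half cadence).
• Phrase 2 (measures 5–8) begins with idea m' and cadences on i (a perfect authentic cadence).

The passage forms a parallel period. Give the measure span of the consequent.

The phrase ending with the weaker cadence (half cadence) is the antecedent; the one ending more conclusively (perfect authentic cadence) is the consequent. The consequent is measures 5–8.

measures 5–8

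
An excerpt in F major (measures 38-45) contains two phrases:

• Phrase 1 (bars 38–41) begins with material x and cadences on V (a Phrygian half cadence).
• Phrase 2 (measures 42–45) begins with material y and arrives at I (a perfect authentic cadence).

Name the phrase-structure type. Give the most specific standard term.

contrasting period

Phrase 1 ends with a Phrygian half cadence (weaker) and phrase 2 with a perfect authentic cadence (stronger): antecedent + consequent = a period.
The two phrases open with different material (x / y), so the period is contrasting.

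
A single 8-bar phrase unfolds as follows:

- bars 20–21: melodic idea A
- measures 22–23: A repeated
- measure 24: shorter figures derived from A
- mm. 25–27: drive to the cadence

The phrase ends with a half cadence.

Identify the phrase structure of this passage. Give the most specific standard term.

Basic idea (measures 20-21) + its repetition (mm. 22–23) form the presentation; fragmentation and cadence (mm. 24–27) form the continuation — the 8-bar whole is a sentence.

sentence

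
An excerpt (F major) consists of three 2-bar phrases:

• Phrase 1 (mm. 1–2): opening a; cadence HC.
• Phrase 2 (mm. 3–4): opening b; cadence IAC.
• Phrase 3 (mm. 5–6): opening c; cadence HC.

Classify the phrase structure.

The final phrase closes with a half cadence, which is not stronger than the preceding imperfect authentic cadence; the 3 phrases lack an overall antecedent–consequent design and so form a phrase group.

phrase group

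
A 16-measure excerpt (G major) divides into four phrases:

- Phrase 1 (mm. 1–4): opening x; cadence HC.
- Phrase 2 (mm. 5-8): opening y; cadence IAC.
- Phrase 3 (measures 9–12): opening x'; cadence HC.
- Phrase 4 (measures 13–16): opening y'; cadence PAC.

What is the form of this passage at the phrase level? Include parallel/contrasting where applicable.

Four phrases in two halves: the first half (bars 1–8) ends with an imperfect authentic cadence, the second (mm. 9-16) with a perfect authentic cadence — a large antecedent–consequent pair, i.e. a double period.
Phrase 3 begins with the same material as phrase 1, making it parallel.

parallel double period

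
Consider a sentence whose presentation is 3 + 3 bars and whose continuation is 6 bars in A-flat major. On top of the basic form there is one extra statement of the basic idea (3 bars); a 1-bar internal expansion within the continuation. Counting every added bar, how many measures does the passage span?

16 measures

Basic sentence: 3 + 3 + 6 = 12 bars.
12 (basic form) + 3 (extra statement) + 1 (internal expansion) = 16.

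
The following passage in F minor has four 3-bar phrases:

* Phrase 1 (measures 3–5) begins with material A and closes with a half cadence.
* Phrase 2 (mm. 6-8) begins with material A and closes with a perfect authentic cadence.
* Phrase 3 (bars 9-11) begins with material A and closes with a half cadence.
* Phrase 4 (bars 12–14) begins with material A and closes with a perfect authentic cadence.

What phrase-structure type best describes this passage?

repeated period

The cadence pattern HC–PAC–HC–PAC is weak–strong twice, and phrases 3–4 restate phrases 1–2: a period heard twice, not a double period (which would end weakly at phrase 2).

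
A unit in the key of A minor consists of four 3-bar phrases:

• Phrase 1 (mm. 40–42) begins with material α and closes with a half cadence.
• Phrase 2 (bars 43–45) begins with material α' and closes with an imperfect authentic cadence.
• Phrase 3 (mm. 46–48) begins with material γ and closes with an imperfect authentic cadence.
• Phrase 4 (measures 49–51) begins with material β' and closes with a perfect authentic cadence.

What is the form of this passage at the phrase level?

Four phrases in two halves: the first half (mm. 40–45) ends with an imperfect authentic cadence, the second (measures 46–51) with a perfect authentic cadence — a large antecedent–consequent pair, i.e. a double period.
Phrase 3 begins with different material from phrase 1, making it contrasting.

contrasting double period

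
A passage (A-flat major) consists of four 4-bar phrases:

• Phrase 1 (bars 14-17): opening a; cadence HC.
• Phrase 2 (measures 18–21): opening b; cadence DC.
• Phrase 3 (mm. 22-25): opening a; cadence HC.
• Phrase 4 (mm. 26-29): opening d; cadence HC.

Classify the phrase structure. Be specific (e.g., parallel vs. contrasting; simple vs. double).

phrase group

Phrase 4 ends with a half cadence, no stronger than phrase 2's deceptive cadence, so the four phrases do not form a double period; nor do phrases 3–4 duplicate 1–2, so it is not a repeated period. With no phrase reaching a conclusive cadence, the passage is a phrase group.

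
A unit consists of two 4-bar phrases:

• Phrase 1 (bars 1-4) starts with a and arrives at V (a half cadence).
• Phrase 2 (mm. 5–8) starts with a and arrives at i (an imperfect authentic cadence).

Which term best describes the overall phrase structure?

parallel period

Phrase 1 ends with a half cadence (weaker) and phrase 2 with an imperfect authentic cadence (stronger): antecedent + consequent = a period.
The two phrases open with the same material (a / a), so the period is parallel.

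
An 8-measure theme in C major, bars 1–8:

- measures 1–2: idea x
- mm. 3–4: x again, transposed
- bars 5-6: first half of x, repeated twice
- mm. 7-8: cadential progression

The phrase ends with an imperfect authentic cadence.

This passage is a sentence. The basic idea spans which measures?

The presentation of a sentence is the basic idea (measures 1–2) plus its repetition (mm. 3-4); the basic idea is therefore measures 1–2.

measures 1–2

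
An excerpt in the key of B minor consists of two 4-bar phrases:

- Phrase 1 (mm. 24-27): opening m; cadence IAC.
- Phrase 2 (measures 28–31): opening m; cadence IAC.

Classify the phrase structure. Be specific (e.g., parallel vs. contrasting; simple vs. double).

repeated phrase

Both phrases have the same opening (m) and the same cadence (imperfect authentic cadence): the second is a restatement, not a consequent, so this is a repeated phrase rather than a period.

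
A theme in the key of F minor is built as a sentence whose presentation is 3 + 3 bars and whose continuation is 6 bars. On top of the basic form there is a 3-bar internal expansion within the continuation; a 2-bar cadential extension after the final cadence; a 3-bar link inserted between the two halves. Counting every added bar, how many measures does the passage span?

20 measures

Basic sentence: 3 + 3 + 6 = 12 bars.
12 (basic form) + 3 (internal expansion) + 2 (cadential extension) + 3 (link) = 20.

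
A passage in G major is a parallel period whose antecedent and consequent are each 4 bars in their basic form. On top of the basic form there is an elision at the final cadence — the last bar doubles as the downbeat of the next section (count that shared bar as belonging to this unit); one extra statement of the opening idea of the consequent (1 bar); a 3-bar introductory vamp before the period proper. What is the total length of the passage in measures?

12 measures

Basic parallel period: 4 + 4 = 8 bars.
8 (basic form) + 1 (extra statement) + 3 (introduction) = 12.
The elision shares a bar with the next section but does not change this unit's count.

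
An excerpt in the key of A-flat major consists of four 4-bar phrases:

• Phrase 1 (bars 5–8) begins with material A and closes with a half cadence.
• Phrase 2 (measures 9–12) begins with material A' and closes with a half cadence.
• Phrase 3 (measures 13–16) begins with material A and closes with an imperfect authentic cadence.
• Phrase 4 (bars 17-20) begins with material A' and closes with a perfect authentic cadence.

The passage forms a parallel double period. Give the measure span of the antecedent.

In a double period the first pair of phrases (ending half cadence) is the large antecedent and the second pair (ending perfect authentic cadence) is the large consequent; the antecedent is measures 5–12.

measures 5–12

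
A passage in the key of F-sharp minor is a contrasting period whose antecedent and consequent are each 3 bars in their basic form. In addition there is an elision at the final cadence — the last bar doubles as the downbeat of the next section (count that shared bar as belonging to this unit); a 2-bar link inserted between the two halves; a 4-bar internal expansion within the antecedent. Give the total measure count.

Basic contrasting period: 3 + 3 = 6 bars.
6 (basic form) + 2 (link) + 4 (internal expansion) = 12.
The elision shares a bar with the next section but does not change this unit's count.

12 measures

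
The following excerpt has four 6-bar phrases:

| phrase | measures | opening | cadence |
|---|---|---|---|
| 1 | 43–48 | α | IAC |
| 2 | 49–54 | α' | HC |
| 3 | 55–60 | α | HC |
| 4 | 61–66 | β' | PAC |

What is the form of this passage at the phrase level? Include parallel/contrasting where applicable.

parallel double period

Four phrases in two halves: the first half (mm. 43–54) ends with a half cadence, the second (measures 55–66) with a perfect authentic cadence — a large antecedent–consequent pair, i.e. a double period.
Phrase 3 begins with the same material as phrase 1, making it parallel.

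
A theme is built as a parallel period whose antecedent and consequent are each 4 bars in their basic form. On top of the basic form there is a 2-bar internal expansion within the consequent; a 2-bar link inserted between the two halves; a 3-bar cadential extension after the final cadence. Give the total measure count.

Basic parallel period: 4 + 4 = 8 bars.
8 (basic form) + 2 (internal expansion) + 2 (link) + 3 (cadential extension) = 15.

15 measures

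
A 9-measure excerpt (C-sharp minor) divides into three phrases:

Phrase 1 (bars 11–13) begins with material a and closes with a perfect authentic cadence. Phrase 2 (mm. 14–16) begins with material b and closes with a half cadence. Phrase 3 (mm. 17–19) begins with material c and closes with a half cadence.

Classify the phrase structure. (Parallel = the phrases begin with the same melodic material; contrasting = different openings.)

phrase group

The final phrase closes with a half cadence, which is not stronger than the preceding half cadence; the 3 phrases lack an overall antecedent–consequent design and so form a phrase group.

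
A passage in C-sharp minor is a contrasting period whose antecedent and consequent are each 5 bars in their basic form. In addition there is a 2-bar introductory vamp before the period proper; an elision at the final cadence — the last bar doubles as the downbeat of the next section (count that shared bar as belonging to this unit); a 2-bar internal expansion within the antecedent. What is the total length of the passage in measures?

14 measures

Basic contrasting period: 5 + 5 = 10 bars.
10 (basic form) + 2 (introduction) + 2 (internal expansion) = 14.
The elision shares a bar with the next section but does not change this unit's count.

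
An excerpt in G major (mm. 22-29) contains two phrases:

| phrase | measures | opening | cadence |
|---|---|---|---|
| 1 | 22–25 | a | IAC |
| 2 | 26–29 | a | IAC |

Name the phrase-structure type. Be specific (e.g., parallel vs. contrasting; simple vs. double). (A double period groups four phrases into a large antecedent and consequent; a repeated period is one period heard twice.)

Both phrases have the same opening (a) and the same cadence (imperfect authentic cadence): the second is a restatement, not a consequent, so this is a repeated phrase rather than a period.

repeated phrase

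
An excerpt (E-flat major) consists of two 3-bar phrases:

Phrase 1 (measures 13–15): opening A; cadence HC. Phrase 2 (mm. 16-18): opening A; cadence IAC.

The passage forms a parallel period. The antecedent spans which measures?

The antecedent is the phrase ending with the weaker cadence (half cadence, phrase 1) and the consequent the one ending more conclusively (imperfect authentic cadence, phrase 2); the antecedent is mm. 13–15.

measures 13–15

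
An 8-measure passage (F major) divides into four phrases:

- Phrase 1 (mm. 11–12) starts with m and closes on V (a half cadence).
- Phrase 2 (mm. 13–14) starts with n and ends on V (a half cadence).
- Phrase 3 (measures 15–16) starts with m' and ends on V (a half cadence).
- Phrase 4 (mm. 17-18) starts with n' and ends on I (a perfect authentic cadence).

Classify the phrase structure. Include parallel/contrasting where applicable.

Four phrases in two halves: the first half (bars 11–14) ends with a half cadence, the second (mm. 15-18) with a perfect authentic cadence — a large antecedent–consequent pair, i.e. a double period.
Phrase 3 begins with the same material as phrase 1, making it parallel.

parallel double period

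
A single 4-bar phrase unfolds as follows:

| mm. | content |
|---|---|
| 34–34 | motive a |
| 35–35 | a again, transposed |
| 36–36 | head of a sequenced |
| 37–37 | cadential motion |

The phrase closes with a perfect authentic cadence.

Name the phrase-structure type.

Basic idea (m. 34) + its repetition (bar 35) form the presentation; fragmentation and cadence (measures 36-37) form the continuation — the 4-bar whole is a sentence.

sentence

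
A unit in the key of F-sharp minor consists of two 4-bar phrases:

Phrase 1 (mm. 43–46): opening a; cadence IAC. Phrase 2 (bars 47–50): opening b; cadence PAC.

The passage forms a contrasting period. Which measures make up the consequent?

The antecedent is the phrase ending with the weaker cadence (imperfect authentic cadence, phrase 1) and the consequent the one ending more conclusively (perfect authentic cadence, phrase 2); the consequent is mm. 47–50.

measures 47–50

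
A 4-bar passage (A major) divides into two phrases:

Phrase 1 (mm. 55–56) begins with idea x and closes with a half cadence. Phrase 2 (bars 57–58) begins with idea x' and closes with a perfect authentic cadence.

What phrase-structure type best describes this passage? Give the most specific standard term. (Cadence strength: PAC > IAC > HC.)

Phrase 1 ends with a half cadence (weaker) and phrase 2 with a perfect authentic cadence (stronger): antecedent + consequent = a period.
The two phrases open with the same material (x / x'), so the period is parallel.

parallel period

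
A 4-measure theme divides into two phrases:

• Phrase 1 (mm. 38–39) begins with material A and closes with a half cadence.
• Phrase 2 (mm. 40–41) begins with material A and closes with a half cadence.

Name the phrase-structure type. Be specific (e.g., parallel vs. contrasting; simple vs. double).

repeated phrase

Both phrases have the same opening (A) and the same cadence (half cadence): the second is a restatement, not a consequent, so this is a repeated phrase rather than a period.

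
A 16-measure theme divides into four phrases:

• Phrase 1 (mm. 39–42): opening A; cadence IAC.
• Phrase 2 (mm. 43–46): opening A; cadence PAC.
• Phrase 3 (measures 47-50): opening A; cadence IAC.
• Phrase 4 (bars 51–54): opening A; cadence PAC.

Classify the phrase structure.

repeated period

The cadence pattern IAC–PAC–IAC–PAC is weak–strong twice, and phrases 3–4 restate phrases 1–2: a period heard twice, not a double period (which would end weakly at phrase 2).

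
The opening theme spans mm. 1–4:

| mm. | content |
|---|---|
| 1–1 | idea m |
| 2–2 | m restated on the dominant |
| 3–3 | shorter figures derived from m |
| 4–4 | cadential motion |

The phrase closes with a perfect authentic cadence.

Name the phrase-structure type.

sentence

Basic idea (measure 1) + its repetition (bar 2) form the presentation; fragmentation and cadence (measures 3–4) form the continuation — the 4-bar whole is a sentence.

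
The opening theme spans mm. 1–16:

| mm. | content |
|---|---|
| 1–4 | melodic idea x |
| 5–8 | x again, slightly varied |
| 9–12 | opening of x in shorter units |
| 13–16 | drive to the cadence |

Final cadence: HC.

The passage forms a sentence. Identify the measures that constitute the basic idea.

measures 1–4

The presentation of a sentence is the basic idea (measures 1-4) plus its repetition (mm. 5–8); the basic idea is therefore mm. 1-4.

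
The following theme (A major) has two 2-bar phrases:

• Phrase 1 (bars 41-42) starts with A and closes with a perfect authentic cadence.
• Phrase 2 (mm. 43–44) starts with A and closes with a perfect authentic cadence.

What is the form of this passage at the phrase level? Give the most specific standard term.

Both phrases have the same opening (A) and the same cadence (perfect authentic cadence): the second is a restatement, not a consequent, so this is a repeated phrase rather than a period.

repeated phrase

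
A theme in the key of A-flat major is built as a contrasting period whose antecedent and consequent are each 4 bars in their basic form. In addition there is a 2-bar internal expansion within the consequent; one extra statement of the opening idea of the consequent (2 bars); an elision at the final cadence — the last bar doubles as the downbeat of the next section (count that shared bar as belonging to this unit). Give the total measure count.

Basic contrasting period: 4 + 4 = 8 bars.
8 (basic form) + 2 (internal expansion) + 2 (extra statement) = 12.
The elision shares a bar with the next section but does not change this unit's count.

12 measures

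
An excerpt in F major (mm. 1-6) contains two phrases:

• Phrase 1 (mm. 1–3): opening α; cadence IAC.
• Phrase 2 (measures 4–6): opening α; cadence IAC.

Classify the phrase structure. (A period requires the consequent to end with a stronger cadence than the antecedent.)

repeated phrase

Both phrases have the same opening (α) and the same cadence (imperfect authentic cadence): the second is a restatement, not a consequent, so this is a repeated phrase rather than a period.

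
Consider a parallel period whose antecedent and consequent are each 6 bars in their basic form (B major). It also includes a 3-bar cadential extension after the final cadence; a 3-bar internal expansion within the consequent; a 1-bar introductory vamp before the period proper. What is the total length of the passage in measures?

Basic parallel period: 6 + 6 = 12 bars.
12 (basic form) + 3 (cadential extension) + 3 (internal expansion) + 1 (introduction) = 19.

19 measures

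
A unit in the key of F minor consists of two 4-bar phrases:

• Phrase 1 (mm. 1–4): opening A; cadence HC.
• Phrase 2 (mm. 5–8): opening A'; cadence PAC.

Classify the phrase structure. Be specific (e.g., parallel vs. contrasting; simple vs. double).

Phrase 1 ends with a half cadence (weaker) and phrase 2 with a perfect authentic cadence (stronger): antecedent + consequent = a period.
The two phrases open with the same material (A / A'), so the period is parallel.

parallel period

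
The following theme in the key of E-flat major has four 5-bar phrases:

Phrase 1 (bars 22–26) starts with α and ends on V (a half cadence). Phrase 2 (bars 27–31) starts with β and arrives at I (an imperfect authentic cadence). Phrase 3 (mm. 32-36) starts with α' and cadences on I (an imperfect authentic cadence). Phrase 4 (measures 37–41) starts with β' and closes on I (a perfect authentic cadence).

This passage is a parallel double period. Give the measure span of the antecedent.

measures 22–31

In a double period the four phrases pair into a large antecedent (phrases 1–2, ending imperfect authentic cadence) and a large consequent (phrases 3–4, ending perfect authentic cadence). The antecedent spans measures 22-31.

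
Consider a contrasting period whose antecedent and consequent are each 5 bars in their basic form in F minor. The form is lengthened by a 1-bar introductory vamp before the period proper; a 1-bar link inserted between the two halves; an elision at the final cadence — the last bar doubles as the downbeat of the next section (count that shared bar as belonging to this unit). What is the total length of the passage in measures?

Basic contrasting period: 5 + 5 = 10 bars.
10 (basic form) + 1 (introduction) + 1 (link) = 12.
The elision shares a bar with the next section but does not change this unit's count.

12 measures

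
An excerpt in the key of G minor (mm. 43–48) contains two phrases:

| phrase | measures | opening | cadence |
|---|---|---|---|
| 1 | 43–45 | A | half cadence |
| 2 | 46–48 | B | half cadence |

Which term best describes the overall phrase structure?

phrase group

The second phrase closes with a half cadence, which is not stronger than the first phrase's half cadence; without a weak→strong cadential pair there is no antecedent–consequent relationship, so this is a phrase group rather than a period.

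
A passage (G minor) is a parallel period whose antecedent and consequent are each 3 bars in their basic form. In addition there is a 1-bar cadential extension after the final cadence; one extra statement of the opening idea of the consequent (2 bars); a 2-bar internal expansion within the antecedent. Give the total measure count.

Basic parallel period: 3 + 3 = 6 bars.
6 (basic form) + 1 (cadential extension) + 2 (extra statement) + 2 (internal expansion) = 11.

11 measures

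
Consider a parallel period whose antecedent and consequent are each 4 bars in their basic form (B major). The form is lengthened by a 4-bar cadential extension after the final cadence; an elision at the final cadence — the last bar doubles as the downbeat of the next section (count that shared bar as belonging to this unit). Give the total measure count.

12 measures

Basic parallel period: 4 + 4 = 8 bars.
8 (basic form) + 4 (cadential extension) = 12.
The elision shares a bar with the next section but does not change this unit's count.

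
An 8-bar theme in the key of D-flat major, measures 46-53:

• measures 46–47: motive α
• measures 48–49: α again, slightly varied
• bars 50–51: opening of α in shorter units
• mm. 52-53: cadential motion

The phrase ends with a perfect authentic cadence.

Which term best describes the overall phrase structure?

sentence

Basic idea (measures 46-47) + its repetition (measures 48–49) form the presentation; fragmentation and cadence (mm. 50-53) form the continuation — the 8-bar whole is a sentence.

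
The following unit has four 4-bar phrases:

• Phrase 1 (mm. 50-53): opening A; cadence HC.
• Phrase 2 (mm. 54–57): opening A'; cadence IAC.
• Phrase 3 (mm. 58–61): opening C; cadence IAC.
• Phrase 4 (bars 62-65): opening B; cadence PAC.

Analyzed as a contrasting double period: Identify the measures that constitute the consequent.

measures 58–65

In a double period the four phrases pair into a large antecedent (phrases 1–2, ending imperfect authentic cadence) and a large consequent (phrases 3–4, ending perfect authentic cadence). The consequent spans mm. 58–65.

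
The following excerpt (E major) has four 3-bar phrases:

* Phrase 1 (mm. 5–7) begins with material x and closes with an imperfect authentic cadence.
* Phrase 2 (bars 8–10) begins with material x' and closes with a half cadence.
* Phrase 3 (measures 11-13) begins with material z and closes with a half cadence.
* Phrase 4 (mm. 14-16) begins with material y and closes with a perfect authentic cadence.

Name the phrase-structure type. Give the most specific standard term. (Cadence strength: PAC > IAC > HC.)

Four phrases in two halves: the first half (bars 5–10) ends with a half cadence, the second (measures 11–16) with a perfect authentic cadence — a large antecedent–consequent pair, i.e. a double period.
Phrase 3 begins with different material from phrase 1, making it contrasting.

contrasting double period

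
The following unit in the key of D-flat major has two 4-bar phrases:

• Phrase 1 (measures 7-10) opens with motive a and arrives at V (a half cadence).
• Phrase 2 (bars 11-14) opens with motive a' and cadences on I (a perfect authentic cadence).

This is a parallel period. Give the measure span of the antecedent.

measures 7–10

The phrase ending with the weaker cadence (half cadence) is the antecedent; the one ending more conclusively (perfect authentic cadence) is the consequent. The antecedent is measures 7–10.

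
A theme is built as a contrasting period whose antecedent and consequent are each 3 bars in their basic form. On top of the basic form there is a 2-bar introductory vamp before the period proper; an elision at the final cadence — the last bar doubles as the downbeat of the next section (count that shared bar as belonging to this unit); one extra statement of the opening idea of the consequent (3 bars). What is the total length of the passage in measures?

11 measures

Basic contrasting period: 3 + 3 = 6 bars.
6 (basic form) + 2 (introduction) + 3 (extra statement) = 11.
The elision shares a bar with the next section but does not change this unit's count.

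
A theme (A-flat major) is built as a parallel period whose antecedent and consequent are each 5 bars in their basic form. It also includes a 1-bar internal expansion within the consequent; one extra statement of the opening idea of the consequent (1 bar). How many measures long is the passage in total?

12 measures

Basic parallel period: 5 + 5 = 10 bars.
10 (basic form) + 1 (internal expansion) + 1 (extra statement) = 12.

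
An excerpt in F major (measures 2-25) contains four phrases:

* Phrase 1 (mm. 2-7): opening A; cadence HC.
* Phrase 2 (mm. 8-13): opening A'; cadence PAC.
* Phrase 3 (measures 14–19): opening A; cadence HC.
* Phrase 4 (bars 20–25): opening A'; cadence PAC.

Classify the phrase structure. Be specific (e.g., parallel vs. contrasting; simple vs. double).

repeated period

The cadence pattern HC–PAC–HC–PAC is weak–strong twice, and phrases 3–4 restate phrases 1–2: a period heard twice, not a double period (which would end weakly at phrase 2).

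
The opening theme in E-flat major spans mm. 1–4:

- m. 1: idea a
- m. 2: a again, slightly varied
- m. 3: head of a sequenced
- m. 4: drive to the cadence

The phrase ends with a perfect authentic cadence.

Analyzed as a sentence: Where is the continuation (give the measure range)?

After the presentation (mm. 1–2), the continuation covers the fragmentation through the cadence: mm. 3-4.

measures 3–4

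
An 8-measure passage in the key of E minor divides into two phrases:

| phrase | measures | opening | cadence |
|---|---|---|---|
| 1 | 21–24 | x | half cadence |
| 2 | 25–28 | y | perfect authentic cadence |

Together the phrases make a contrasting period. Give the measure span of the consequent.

The phrase ending with the weaker cadence (half cadence) is the antecedent; the one ending more conclusively (perfect authentic cadence) is the consequent. The consequent is measures 25–28.

measures 25–28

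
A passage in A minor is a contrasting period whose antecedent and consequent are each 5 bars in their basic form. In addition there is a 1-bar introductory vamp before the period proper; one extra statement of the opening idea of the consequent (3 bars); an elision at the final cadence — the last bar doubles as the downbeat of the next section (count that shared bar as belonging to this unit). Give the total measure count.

Basic contrasting period: 5 + 5 = 10 bars.
10 (basic form) + 1 (introduction) + 3 (extra statement) = 14.
The elision shares a bar with the next section but does not change this unit's count.

14 measures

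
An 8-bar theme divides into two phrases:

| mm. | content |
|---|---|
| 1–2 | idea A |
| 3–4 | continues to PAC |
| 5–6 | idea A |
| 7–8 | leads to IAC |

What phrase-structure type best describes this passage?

phrase group

The second phrase closes with an imperfect authentic cadence, which is not stronger than the first phrase's perfect authentic cadence; without a weak→strong cadential pair there is no antecedent–consequent relationship, so this is a phrase group rather than a period.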